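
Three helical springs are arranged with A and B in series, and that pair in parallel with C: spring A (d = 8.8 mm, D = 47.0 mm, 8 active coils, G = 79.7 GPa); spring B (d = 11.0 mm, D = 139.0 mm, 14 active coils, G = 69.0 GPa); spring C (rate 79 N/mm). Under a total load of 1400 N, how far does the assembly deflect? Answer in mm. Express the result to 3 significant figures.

17.0 mm

k_A = Gd⁴/(8D³N_a) = (79.7×10³)(8.8⁴)/(8·47.0³·8) = 71.931 N/mm
k_B = Gd⁴/(8D³N_a) = (69.0×10³)(11.0⁴)/(8·139.0³·14) = 3.3586 N/mm
Springs A,B series: k_AB = 1/(1/71.931+1/3.3586) = 3.2088 N/mm; parallel with C: k_eq = 3.2088+79 = 82.209 N/mm
δ = F/k_eq = 1400/82.209 = 17.03 mm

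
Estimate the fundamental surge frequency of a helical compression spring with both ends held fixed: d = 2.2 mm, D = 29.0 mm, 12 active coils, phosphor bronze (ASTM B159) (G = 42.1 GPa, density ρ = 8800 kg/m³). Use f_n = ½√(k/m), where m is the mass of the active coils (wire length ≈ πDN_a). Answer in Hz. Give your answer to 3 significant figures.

k = Gd⁴/(8D³N_a) = (42.1×10³)(2.2⁴)/(8·29.0³·12) = 0.42122 N/mm = 421.22 N/m
Wire length L = πDN_a = π·29.0·12 = 1093.3 mm
m = ρ·(πd²/4)·L = 8800 × 3.8013×10⁻⁶ m² × 1.0933 m = 0.036572 kg
f_n = ½√(k/m) = 0.5·√(421.22/0.036572) = 0.5·√(11518) = 53.66 Hz

53.7 Hz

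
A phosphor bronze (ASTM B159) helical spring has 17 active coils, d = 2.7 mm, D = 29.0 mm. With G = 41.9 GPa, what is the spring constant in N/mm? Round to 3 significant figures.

0.671 N/mm

k = Gd⁴/(8D³N_a) = (41.9×10³ × 2.7⁴) / (8 × 29.0³ × 17)
  = 2.22674e+06 / 3.3169e+06 = 0.67133 N/mm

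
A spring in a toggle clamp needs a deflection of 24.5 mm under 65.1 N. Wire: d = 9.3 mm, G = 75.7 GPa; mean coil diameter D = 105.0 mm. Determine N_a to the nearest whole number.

23

Required rate k = F/δ = 65.1/24.5 = 2.6571 N/mm
N_a = Gd⁴/(8D³k) = (75.7×10³ × 9.3⁴)/(8 × 105.0³ × 2.6571)
    = 5.66275e+08 / 2.46078e+07 = 23.01 → 23 coils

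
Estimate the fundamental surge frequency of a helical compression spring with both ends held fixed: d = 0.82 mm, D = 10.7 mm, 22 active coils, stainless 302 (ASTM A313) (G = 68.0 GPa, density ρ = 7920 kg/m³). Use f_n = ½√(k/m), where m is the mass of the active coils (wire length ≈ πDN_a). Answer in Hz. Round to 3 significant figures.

107 Hz

k = Gd⁴/(8D³N_a) = (68.0×10³)(0.82⁴)/(8·10.7³·22) = 0.14259 N/mm = 142.59 N/m
Wire length L = πDN_a = π·10.7·22 = 739.53 mm
m = ρ·(πd²/4)·L = 7920 × 0.5281×10⁻⁶ m² × 0.73953 m = 0.0030931 kg
f_n = ½√(k/m) = 0.5·√(142.59/0.0030931) = 0.5·√(46100) = 107.35 Hz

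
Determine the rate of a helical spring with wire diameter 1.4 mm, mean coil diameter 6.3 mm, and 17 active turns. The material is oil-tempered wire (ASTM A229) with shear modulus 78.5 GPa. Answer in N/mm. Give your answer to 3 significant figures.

8.87 N/mm

k = Gd⁴/(8D³N_a) = (78.5×10³ × 1.4⁴) / (8 × 6.3³ × 17)
  = 301566 / 34006.4 = 8.8679 N/mm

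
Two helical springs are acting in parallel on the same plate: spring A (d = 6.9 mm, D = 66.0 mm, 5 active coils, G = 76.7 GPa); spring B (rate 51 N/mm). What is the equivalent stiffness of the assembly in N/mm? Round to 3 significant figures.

66.1 N/mm

k_A = Gd⁴/(8D³N_a) = (76.7×10³)(6.9⁴)/(8·66.0³·5) = 15.118 N/mm
Parallel: k_eq = 15.118 + 51 = 66.118 N/mm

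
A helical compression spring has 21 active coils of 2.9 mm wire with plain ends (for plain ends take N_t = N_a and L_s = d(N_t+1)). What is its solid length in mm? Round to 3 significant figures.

plain ends: N_t = N_a = 21
L_s = d·(N_t+1) = 2.9 × 22 = 63.8 mm

63.8 mm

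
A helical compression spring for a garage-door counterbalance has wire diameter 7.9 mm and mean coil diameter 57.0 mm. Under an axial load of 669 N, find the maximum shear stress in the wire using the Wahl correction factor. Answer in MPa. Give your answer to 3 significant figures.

238 MPa

Spring index C = D/d = 57.0/7.9 = 7.2152
K_W = (4C−1)/(4C−4) + 0.615/C = 27.861/24.861 + 0.0852 = 1.2059
τ₀ = 8FD/(πd³) = 8·669·57.0/(π·7.9³) = 305064/1548.9 = 196.95 MPa
τ_max = K·τ₀ = 1.2059 × 196.95 = 237.51 MPa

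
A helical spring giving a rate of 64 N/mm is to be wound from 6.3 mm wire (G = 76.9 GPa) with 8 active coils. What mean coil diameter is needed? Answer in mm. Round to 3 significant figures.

D = (Gd⁴/(8N_a·k))^(1/3) = (76.9×10³·6.3⁴/(8·8·64))^(1/3)
  = (29575.3)^(1/3) = 30.9250 mm

30.9 mm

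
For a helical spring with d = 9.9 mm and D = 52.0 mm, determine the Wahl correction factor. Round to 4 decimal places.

C = D/d = 52.0/9.9 = 5.2525
K_W = (4C−1)/(4C−4) + 0.615/C = 20.010/17.010 + 0.1171 = 1.2935

1.2935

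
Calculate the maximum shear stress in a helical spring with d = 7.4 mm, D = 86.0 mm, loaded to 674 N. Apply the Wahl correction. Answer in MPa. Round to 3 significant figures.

409 MPa

Spring index C = D/d = 86.0/7.4 = 11.6216
K_W = (4C−1)/(4C−4) + 0.615/C = 45.486/42.486 + 0.0529 = 1.1235
τ₀ = 8FD/(πd³) = 8·674·86.0/(π·7.4³) = 463712/1273 = 364.25 MPa
τ_max = K·τ₀ = 1.1235 × 364.25 = 409.25 MPa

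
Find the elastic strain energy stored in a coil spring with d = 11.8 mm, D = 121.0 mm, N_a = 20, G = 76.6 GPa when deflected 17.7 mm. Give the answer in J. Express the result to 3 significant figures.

0.821 J

k = Gd⁴/(8D³N_a) = (76.6×10³)(11.8⁴)/(8·121.0³·20) = 5.2394 N/mm
U = ½kδ² = 0.5 × 5.2394 × 17.7² = 820.72 N·mm = 0.82072 J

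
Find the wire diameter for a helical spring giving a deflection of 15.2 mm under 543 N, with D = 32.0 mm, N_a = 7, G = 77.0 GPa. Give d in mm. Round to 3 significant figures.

5.40 mm

Required rate k = F/δ = 543/15.2 = 35.724 N/mm
d = (8D³N_a·k / G)^(1/4) = (8·32.0³·7·35.724 / (77.0×10³))^0.25
  = (851.34)^0.25 = 5.4016 mm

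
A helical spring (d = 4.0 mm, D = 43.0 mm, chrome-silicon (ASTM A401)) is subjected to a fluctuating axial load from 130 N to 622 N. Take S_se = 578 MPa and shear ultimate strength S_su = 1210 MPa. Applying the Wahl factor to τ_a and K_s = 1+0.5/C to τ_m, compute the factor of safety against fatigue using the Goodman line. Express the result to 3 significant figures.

C = D/d = 43.0/4.0 = 10.7500; K_W = (4C−1)/(4C−4)+0.615/C = 1.1341; K_s = 1+0.5/C = 1.0465
F_a = (F_max−F_min)/2 = 246 N; F_m = (F_max+F_min)/2 = 376 N
τ_a = K_W·8F_aD/(πd³) = 1.1341 × 420.89 = 477.34 MPa
τ_m = K_s·8F_mD/(πd³) = 1.0465 × 643.3 = 673.23 MPa
Goodman: 1/n_f = τ_a/S_se + τ_m/S_su = 477.34/578 + 673.23/1210 = 0.82585 + 0.55638 = 1.3822
n_f = 1/1.3822 = 0.7235

0.723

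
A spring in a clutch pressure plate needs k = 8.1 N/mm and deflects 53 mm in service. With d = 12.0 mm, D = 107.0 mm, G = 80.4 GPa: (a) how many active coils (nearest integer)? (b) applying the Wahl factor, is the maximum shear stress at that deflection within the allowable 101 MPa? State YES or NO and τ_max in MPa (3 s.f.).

N_a = Gd⁴/(8D³k) = (80.4×10³)(12.0⁴)/(8·107.0³·8.1) = 21 → N_a = 21
Actual rate k = Gd⁴/(8D³·21) = 8.1007 N/mm
Working load F = kδ = 8.1007·53 = 429.33 N
C = 107.0/12.0 = 8.9167; K_W = (4C−1)/(4C−4)+0.615/C = 1.1637
τ_max = K_W·8FD/(πd³) = 1.1637·67.698 = 78.781 MPa
τ_max ≤ 101 MPa → acceptable

(a) 21 coils; (b) YES, τ_max = 78.8 MPa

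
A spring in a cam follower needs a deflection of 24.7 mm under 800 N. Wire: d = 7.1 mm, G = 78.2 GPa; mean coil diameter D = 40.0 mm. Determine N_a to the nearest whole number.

12

Required rate k = F/δ = 800/24.7 = 32.389 N/mm
N_a = Gd⁴/(8D³k) = (78.2×10³ × 7.1⁴)/(8 × 40.0³ × 32.389)
    = 1.98719e+08 / 1.6583e+07 = 11.98 → 12 coils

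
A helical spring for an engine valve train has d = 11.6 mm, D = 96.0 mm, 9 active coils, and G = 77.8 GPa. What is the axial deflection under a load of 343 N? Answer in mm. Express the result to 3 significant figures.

k = Gd⁴/(8D³N_a) = (77.8×10³)(11.6⁴)/(8·96.0³·9) = 22.114 N/mm
δ = F/k = 343 / 22.114 = 15.511 mm

15.5 mm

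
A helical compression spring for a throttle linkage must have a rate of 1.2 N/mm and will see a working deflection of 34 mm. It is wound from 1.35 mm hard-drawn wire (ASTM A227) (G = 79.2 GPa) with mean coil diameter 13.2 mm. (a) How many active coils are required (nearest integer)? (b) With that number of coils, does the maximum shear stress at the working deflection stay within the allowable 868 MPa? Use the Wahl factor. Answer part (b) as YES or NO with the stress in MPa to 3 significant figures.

(a) 12 coils; (b) YES, τ_max = 636 MPa

N_a = Gd⁴/(8D³k) = (79.2×10³)(1.35⁴)/(8·13.2³·1.2) = 11.91 → N_a = 12
Actual rate k = Gd⁴/(8D³·12) = 1.1914 N/mm
Working load F = kδ = 1.1914·34 = 40.508 N
C = 13.2/1.35 = 9.7778; K_W = (4C−1)/(4C−4)+0.615/C = 1.1483
τ_max = K_W·8FD/(πd³) = 1.1483·553.43 = 635.52 MPa
τ_max ≤ 868 MPa → acceptable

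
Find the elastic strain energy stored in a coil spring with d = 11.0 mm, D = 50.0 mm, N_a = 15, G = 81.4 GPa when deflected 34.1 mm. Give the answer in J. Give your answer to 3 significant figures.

46.2 J

k = Gd⁴/(8D³N_a) = (81.4×10³)(11.0⁴)/(8·50.0³·15) = 79.452 N/mm
U = ½kδ² = 0.5 × 79.452 × 34.1² = 46194 N·mm = 46.194 J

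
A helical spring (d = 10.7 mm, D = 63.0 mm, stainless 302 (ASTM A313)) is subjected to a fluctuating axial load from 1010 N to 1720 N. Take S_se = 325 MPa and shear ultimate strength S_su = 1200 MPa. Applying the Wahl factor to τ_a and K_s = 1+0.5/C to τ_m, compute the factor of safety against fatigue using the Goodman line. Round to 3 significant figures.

C = D/d = 63.0/10.7 = 5.8879; K_W = (4C−1)/(4C−4)+0.615/C = 1.2579; K_s = 1+0.5/C = 1.0849
F_a = (F_max−F_min)/2 = 355 N; F_m = (F_max+F_min)/2 = 1365 N
τ_a = K_W·8F_aD/(πd³) = 1.2579 × 46.49 = 58.479 MPa
τ_m = K_s·8F_mD/(πd³) = 1.0849 × 178.76 = 193.94 MPa
Goodman: 1/n_f = τ_a/S_se + τ_m/S_su = 58.479/325 + 193.94/1200 = 0.17994 + 0.16161 = 0.34155
n_f = 1/0.34155 = 2.928

2.93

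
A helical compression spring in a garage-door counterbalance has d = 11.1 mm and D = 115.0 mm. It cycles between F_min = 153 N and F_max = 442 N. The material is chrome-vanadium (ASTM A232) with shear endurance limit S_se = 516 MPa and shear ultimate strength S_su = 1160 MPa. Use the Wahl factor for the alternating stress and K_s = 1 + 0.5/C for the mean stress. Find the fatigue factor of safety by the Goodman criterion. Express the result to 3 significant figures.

7.94

C = D/d = 115.0/11.1 = 10.3604; K_W = (4C−1)/(4C−4)+0.615/C = 1.1395; K_s = 1+0.5/C = 1.0483
F_a = (F_max−F_min)/2 = 144.5 N; F_m = (F_max+F_min)/2 = 297.5 N
τ_a = K_W·8F_aD/(πd³) = 1.1395 × 30.941 = 35.257 MPa
τ_m = K_s·8F_mD/(πd³) = 1.0483 × 63.702 = 66.777 MPa
Goodman: 1/n_f = τ_a/S_se + τ_m/S_su = 35.257/516 + 66.777/1160 = 0.06833 + 0.05757 = 0.12589
n_f = 1/0.12589 = 7.943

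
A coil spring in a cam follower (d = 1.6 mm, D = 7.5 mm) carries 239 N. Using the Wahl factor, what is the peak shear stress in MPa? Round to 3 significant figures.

Spring index C = D/d = 7.5/1.6 = 4.6875
K_W = (4C−1)/(4C−4) + 0.615/C = 17.750/14.750 + 0.1312 = 1.3346
τ₀ = 8FD/(πd³) = 8·239·7.5/(π·1.6³) = 14340/12.868 = 1114.4 MPa
τ_max = K·τ₀ = 1.3346 × 1114.4 = 1487.3 MPa

1490 MPa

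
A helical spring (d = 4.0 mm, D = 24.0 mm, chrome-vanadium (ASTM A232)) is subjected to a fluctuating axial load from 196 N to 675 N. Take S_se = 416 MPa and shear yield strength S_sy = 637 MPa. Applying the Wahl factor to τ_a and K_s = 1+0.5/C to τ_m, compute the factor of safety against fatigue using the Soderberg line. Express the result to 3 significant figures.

0.716

C = D/d = 24.0/4.0 = 6.0000; K_W = (4C−1)/(4C−4)+0.615/C = 1.2525; K_s = 1+0.5/C = 1.0833
F_a = (F_max−F_min)/2 = 239.5 N; F_m = (F_max+F_min)/2 = 435.5 N
τ_a = K_W·8F_aD/(πd³) = 1.2525 × 228.71 = 286.45 MPa
τ_m = K_s·8F_mD/(πd³) = 1.0833 × 415.87 = 450.53 MPa
Soderberg: 1/n_f = τ_a/S_se + τ_m/S_sy = 286.45/416 + 450.53/637 = 0.68859 + 0.70727 = 1.3959
n_f = 1/1.3959 = 0.7164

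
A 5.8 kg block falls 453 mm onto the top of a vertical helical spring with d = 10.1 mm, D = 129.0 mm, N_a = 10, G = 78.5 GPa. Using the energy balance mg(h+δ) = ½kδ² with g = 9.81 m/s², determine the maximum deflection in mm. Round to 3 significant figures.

k = Gd⁴/(8D³N_a) = (78.5×10³)(10.1⁴)/(8·129.0³·10) = 4.7566 N/mm
W = mg = 5.8 × 9.81 = 56.898 N
½kδ² − Wδ − Wh = 0 → δ = (W + √(W² + 2kWh))/k
δ = (56.898 + √(3237.4 + 245200))/4.7566 = (56.898 + 498.44)/4.7566 = 116.75 mm

117 mm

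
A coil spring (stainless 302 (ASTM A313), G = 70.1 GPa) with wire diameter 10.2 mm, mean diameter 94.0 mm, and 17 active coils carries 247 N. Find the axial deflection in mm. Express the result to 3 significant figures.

36.8 mm

k = Gd⁴/(8D³N_a) = (70.1×10³)(10.2⁴)/(8·94.0³·17) = 6.7173 N/mm
δ = F/k = 247 / 6.7173 = 36.771 mm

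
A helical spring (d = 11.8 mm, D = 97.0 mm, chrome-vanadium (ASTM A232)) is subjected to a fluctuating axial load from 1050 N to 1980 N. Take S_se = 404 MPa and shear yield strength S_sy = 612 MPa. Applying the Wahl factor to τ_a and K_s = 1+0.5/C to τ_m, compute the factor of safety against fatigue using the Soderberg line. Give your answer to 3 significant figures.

1.67

C = D/d = 97.0/11.8 = 8.2203; K_W = (4C−1)/(4C−4)+0.615/C = 1.1787; K_s = 1+0.5/C = 1.0608
F_a = (F_max−F_min)/2 = 465 N; F_m = (F_max+F_min)/2 = 1515 N
τ_a = K_W·8F_aD/(πd³) = 1.1787 × 69.907 = 82.398 MPa
τ_m = K_s·8F_mD/(πd³) = 1.0608 × 227.76 = 241.61 MPa
Soderberg: 1/n_f = τ_a/S_se + τ_m/S_sy = 82.398/404 + 241.61/612 = 0.20396 + 0.39479 = 0.59875
n_f = 1/0.59875 = 1.67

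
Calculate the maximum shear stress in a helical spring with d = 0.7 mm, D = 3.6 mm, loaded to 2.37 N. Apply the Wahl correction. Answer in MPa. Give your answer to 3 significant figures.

82.4 MPa

Spring index C = D/d = 3.6/0.7 = 5.1429
K_W = (4C−1)/(4C−4) + 0.615/C = 19.571/16.571 + 0.1196 = 1.3006
τ₀ = 8FD/(πd³) = 8·2.37·3.6/(π·0.7³) = 68.256/1.0776 = 63.343 MPa
τ_max = K·τ₀ = 1.3006 × 63.343 = 82.385 MPa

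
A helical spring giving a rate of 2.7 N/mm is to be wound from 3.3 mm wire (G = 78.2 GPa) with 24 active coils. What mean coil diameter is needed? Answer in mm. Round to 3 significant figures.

26.2 mm

D = (Gd⁴/(8N_a·k))^(1/3) = (78.2×10³·3.3⁴/(8·24·2.7))^(1/3)
  = (17889.5)^(1/3) = 26.1537 mm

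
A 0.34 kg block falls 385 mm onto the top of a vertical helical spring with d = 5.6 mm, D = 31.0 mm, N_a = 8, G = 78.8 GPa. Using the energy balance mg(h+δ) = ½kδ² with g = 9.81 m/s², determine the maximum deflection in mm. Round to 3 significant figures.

8.03 mm

k = Gd⁴/(8D³N_a) = (78.8×10³)(5.6⁴)/(8·31.0³·8) = 40.646 N/mm
W = mg = 0.34 × 9.81 = 3.3354 N
½kδ² − Wδ − Wh = 0 → δ = (W + √(W² + 2kWh))/k
δ = (3.3354 + √(11.125 + 104388))/40.646 = (3.3354 + 323.11)/40.646 = 8.0315 mm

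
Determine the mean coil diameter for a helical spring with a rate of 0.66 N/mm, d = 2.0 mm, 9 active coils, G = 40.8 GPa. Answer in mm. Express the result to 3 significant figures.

D = (Gd⁴/(8N_a·k))^(1/3) = (40.8×10³·2.0⁴/(8·9·0.66))^(1/3)
  = (13737.4)^(1/3) = 23.9498 mm

23.9 mm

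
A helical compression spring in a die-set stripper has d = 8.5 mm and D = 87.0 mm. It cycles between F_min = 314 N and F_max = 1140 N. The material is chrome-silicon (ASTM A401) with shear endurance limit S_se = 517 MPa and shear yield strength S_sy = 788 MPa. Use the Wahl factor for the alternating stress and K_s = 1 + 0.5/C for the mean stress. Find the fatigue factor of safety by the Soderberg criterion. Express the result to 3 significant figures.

1.47

C = D/d = 87.0/8.5 = 10.2353; K_W = (4C−1)/(4C−4)+0.615/C = 1.1413; K_s = 1+0.5/C = 1.0489
F_a = (F_max−F_min)/2 = 413 N; F_m = (F_max+F_min)/2 = 727 N
τ_a = K_W·8F_aD/(πd³) = 1.1413 × 148.99 = 170.04 MPa
τ_m = K_s·8F_mD/(πd³) = 1.0489 × 262.26 = 275.07 MPa
Soderberg: 1/n_f = τ_a/S_se + τ_m/S_sy = 170.04/517 + 275.07/788 = 0.32890 + 0.34908 = 0.67798
n_f = 1/0.67798 = 1.475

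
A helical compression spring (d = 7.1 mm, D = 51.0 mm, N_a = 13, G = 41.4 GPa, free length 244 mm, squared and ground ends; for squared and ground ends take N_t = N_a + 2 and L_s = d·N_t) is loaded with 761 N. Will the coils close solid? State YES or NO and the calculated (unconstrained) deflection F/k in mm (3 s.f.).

k = Gd⁴/(8D³N_a) = (41.4×10³)(7.1⁴)/(8·51.0³·13) = 7.6259 N/mm
N_t = 15; L_s = 7.1·15 = 106.5 mm; δ_solid = L₀ − L_s = 244 − 106.5 = 137.5 mm
δ = F/k = 761/7.6259 = 99.792 mm
δ < δ_solid → spring does not go solid

NO, δ = 99.8 mm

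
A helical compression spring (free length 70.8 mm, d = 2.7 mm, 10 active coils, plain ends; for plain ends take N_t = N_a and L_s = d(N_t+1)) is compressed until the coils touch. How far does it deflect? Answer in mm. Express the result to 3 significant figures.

N_t = 10; L_s = 2.7·11 = 29.7 mm
δ_solid = L₀ − L_s = 70.8 − 29.7 = 41.1 mm

41.1 mm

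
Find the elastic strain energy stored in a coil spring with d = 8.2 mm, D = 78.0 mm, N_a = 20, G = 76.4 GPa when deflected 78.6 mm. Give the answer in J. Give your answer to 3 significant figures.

k = Gd⁴/(8D³N_a) = (76.4×10³)(8.2⁴)/(8·78.0³·20) = 4.5493 N/mm
U = ½kδ² = 0.5 × 4.5493 × 78.6² = 14053 N·mm = 14.053 J

14.1 J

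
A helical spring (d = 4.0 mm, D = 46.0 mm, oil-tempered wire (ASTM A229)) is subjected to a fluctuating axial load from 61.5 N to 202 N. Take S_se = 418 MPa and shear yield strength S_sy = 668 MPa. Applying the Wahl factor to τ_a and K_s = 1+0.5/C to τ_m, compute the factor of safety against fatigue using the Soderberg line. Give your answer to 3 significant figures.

C = D/d = 46.0/4.0 = 11.5000; K_W = (4C−1)/(4C−4)+0.615/C = 1.1249; K_s = 1+0.5/C = 1.0435
F_a = (F_max−F_min)/2 = 70.25 N; F_m = (F_max+F_min)/2 = 131.75 N
τ_a = K_W·8F_aD/(πd³) = 1.1249 × 128.58 = 144.64 MPa
τ_m = K_s·8F_mD/(πd³) = 1.0435 × 241.14 = 251.62 MPa
Soderberg: 1/n_f = τ_a/S_se + τ_m/S_sy = 144.64/418 + 251.62/668 = 0.34602 + 0.37668 = 0.72271
n_f = 1/0.72271 = 1.384

1.38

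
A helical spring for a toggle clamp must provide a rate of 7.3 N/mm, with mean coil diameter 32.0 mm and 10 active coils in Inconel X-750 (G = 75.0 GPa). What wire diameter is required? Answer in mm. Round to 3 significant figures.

4.00 mm

d = (8D³N_a·k / G)^(1/4) = (8·32.0³·10·7.3 / (75.0×10³))^0.25
  = (255.15)^0.25 = 3.9967 mm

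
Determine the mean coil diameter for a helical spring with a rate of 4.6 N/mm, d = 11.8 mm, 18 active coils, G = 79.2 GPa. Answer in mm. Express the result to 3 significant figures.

132 mm

D = (Gd⁴/(8N_a·k))^(1/3) = (79.2×10³·11.8⁴/(8·18·4.6))^(1/3)
  = (2.3181e+06)^(1/3) = 132.3460 mm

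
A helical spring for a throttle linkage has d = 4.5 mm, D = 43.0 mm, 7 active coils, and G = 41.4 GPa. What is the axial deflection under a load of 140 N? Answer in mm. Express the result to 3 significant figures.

k = Gd⁴/(8D³N_a) = (41.4×10³)(4.5⁴)/(8·43.0³·7) = 3.8129 N/mm
δ = F/k = 140 / 3.8129 = 36.717 mm

36.7 mm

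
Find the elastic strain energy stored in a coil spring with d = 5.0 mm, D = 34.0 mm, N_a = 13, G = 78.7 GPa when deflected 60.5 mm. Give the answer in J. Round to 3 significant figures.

22.0 J

k = Gd⁴/(8D³N_a) = (78.7×10³)(5.0⁴)/(8·34.0³·13) = 12.033 N/mm
U = ½kδ² = 0.5 × 12.033 × 60.5² = 22022 N·mm = 22.022 J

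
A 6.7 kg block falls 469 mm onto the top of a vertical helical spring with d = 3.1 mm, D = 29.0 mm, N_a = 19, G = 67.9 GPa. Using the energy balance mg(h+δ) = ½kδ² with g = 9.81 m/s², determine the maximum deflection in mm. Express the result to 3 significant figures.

k = Gd⁴/(8D³N_a) = (67.9×10³)(3.1⁴)/(8·29.0³·19) = 1.6915 N/mm
W = mg = 6.7 × 9.81 = 65.727 N
½kδ² − Wδ − Wh = 0 → δ = (W + √(W² + 2kWh))/k
δ = (65.727 + √(4320 + 104286))/1.6915 = (65.727 + 329.55)/1.6915 = 233.68 mm

234 mm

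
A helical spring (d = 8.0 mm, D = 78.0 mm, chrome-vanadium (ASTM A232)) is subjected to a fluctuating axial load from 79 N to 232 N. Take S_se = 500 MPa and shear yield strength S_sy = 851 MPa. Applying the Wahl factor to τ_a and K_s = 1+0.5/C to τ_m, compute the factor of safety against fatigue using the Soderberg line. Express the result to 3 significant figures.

7.01

C = D/d = 78.0/8.0 = 9.7500; K_W = (4C−1)/(4C−4)+0.615/C = 1.1488; K_s = 1+0.5/C = 1.0513
F_a = (F_max−F_min)/2 = 76.5 N; F_m = (F_max+F_min)/2 = 155.5 N
τ_a = K_W·8F_aD/(πd³) = 1.1488 × 29.677 = 34.093 MPa
τ_m = K_s·8F_mD/(πd³) = 1.0513 × 60.325 = 63.418 MPa
Soderberg: 1/n_f = τ_a/S_se + τ_m/S_sy = 34.093/500 + 63.418/851 = 0.06819 + 0.07452 = 0.14271
n_f = 1/0.14271 = 7.007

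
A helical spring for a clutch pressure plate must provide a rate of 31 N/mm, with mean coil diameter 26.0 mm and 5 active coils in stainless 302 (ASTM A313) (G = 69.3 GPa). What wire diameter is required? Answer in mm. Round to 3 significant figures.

d = (8D³N_a·k / G)^(1/4) = (8·26.0³·5·31 / (69.3×10³))^0.25
  = (314.49)^0.25 = 4.2112 mm

4.21 mm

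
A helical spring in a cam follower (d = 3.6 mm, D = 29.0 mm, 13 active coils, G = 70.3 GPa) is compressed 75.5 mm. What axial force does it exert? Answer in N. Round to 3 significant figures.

k = Gd⁴/(8D³N_a) = (70.3×10³)(3.6⁴)/(8·29.0³·13) = 4.6552 N/mm
F = k·δ = 4.6552 × 75.5 = 351.47 N

351 N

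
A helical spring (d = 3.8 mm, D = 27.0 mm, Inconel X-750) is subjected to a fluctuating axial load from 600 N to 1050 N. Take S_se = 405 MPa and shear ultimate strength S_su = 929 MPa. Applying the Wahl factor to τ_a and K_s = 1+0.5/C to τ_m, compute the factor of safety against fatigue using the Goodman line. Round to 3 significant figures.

C = D/d = 27.0/3.8 = 7.1053; K_W = (4C−1)/(4C−4)+0.615/C = 1.2094; K_s = 1+0.5/C = 1.0704
F_a = (F_max−F_min)/2 = 225 N; F_m = (F_max+F_min)/2 = 825 N
τ_a = K_W·8F_aD/(πd³) = 1.2094 × 281.93 = 340.96 MPa
τ_m = K_s·8F_mD/(πd³) = 1.0704 × 1033.7 = 1106.5 MPa
Goodman: 1/n_f = τ_a/S_se + τ_m/S_su = 340.96/405 + 1106.5/929 = 0.84188 + 1.19104 = 2.0329
n_f = 1/2.0329 = 0.4919

0.492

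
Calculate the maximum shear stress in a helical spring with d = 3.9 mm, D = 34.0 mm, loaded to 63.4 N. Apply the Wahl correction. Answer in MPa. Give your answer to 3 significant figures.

Spring index C = D/d = 34.0/3.9 = 8.7179
K_W = (4C−1)/(4C−4) + 0.615/C = 33.872/30.872 + 0.0705 = 1.1677
τ₀ = 8FD/(πd³) = 8·63.4·34.0/(π·3.9³) = 17244.8/186.36 = 92.537 MPa
τ_max = K·τ₀ = 1.1677 × 92.537 = 108.06 MPa

108 MPa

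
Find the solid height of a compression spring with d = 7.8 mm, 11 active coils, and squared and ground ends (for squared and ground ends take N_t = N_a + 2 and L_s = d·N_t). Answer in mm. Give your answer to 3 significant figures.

squared and ground ends: N_t = N_a + 2 = 11 + 2 = 13
L_s = d·N_t = 7.8 × 13 = 101.4 mm

101 mm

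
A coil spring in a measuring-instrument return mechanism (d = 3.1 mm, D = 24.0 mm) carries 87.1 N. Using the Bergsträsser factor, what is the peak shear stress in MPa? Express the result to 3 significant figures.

211 MPa

Spring index C = D/d = 24.0/3.1 = 7.7419
K_B = (4C+2)/(4C−3) = 32.968/27.968 = 1.1788
τ₀ = 8FD/(πd³) = 8·87.1·24.0/(π·3.1³) = 16723.2/93.591 = 178.68 MPa
τ_max = K·τ₀ = 1.1788 × 178.68 = 210.63 MPa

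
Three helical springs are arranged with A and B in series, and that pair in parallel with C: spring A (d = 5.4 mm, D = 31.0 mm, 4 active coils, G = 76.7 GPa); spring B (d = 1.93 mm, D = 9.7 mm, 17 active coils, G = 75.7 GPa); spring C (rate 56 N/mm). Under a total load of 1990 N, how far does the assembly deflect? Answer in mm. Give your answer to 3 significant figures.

31.3 mm

k_A = Gd⁴/(8D³N_a) = (76.7×10³)(5.4⁴)/(8·31.0³·4) = 68.412 N/mm
k_B = Gd⁴/(8D³N_a) = (75.7×10³)(1.93⁴)/(8·9.7³·17) = 8.462 N/mm
Springs A,B series: k_AB = 1/(1/68.412+1/8.462) = 7.5305 N/mm; parallel with C: k_eq = 7.5305+56 = 63.531 N/mm
δ = F/k_eq = 1990/63.531 = 31.324 mm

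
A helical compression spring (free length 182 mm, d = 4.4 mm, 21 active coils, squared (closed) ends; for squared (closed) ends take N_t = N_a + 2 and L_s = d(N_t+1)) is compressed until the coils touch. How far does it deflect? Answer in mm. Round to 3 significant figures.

N_t = 23; L_s = 4.4·24 = 105.6 mm
δ_solid = L₀ − L_s = 182 − 105.6 = 76.4 mm

76.4 mm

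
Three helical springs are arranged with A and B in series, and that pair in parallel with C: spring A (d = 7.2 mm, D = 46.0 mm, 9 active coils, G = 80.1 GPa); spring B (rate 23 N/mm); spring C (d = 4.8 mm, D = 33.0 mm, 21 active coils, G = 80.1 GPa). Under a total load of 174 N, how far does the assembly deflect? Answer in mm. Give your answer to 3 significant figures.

8.62 mm

k_A = Gd⁴/(8D³N_a) = (80.1×10³)(7.2⁴)/(8·46.0³·9) = 30.715 N/mm
k_C = Gd⁴/(8D³N_a) = (80.1×10³)(4.8⁴)/(8·33.0³·21) = 7.0428 N/mm
Springs A,B series: k_AB = 1/(1/30.715+1/23) = 13.152 N/mm; parallel with C: k_eq = 13.152+7.0428 = 20.195 N/mm
δ = F/k_eq = 174/20.195 = 8.6162 mm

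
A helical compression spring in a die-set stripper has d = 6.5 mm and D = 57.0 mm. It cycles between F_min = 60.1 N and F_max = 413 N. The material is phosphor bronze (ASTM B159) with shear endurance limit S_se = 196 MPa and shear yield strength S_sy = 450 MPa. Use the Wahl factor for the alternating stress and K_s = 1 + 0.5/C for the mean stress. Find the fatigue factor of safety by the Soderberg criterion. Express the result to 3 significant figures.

C = D/d = 57.0/6.5 = 8.7692; K_W = (4C−1)/(4C−4)+0.615/C = 1.1667; K_s = 1+0.5/C = 1.0570
F_a = (F_max−F_min)/2 = 176.45 N; F_m = (F_max+F_min)/2 = 236.55 N
τ_a = K_W·8F_aD/(πd³) = 1.1667 × 93.26 = 108.8 MPa
τ_m = K_s·8F_mD/(πd³) = 1.0570 × 125.03 = 132.15 MPa
Soderberg: 1/n_f = τ_a/S_se + τ_m/S_sy = 108.8/196 + 132.15/450 = 0.55512 + 0.29368 = 0.8488
n_f = 1/0.8488 = 1.178

1.18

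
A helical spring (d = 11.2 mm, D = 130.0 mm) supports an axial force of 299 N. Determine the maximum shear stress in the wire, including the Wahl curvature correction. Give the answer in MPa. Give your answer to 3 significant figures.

Spring index C = D/d = 130.0/11.2 = 11.6071
K_W = (4C−1)/(4C−4) + 0.615/C = 45.429/42.429 + 0.0530 = 1.1237
τ₀ = 8FD/(πd³) = 8·299·130.0/(π·11.2³) = 310960/4413.7 = 70.453 MPa
τ_max = K·τ₀ = 1.1237 × 70.453 = 79.168 MPa

79.2 MPa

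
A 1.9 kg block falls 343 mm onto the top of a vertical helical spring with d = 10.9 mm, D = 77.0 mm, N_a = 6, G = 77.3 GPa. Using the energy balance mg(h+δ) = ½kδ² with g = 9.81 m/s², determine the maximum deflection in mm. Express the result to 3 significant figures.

16.4 mm

k = Gd⁴/(8D³N_a) = (77.3×10³)(10.9⁴)/(8·77.0³·6) = 49.793 N/mm
W = mg = 1.9 × 9.81 = 18.639 N
½kδ² − Wδ − Wh = 0 → δ = (W + √(W² + 2kWh))/k
δ = (18.639 + √(347.41 + 636676))/49.793 = (18.639 + 798.14)/49.793 = 16.403 mm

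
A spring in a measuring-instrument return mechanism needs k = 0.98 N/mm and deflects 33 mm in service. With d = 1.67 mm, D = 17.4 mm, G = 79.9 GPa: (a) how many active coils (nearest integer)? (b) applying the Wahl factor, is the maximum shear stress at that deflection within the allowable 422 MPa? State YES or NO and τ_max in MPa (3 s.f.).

N_a = Gd⁴/(8D³k) = (79.9×10³)(1.67⁴)/(8·17.4³·0.98) = 15.05 → N_a = 15
Actual rate k = Gd⁴/(8D³·15) = 0.98307 N/mm
Working load F = kδ = 0.98307·33 = 32.441 N
C = 17.4/1.67 = 10.4192; K_W = (4C−1)/(4C−4)+0.615/C = 1.1387
τ_max = K_W·8FD/(πd³) = 1.1387·308.63 = 351.42 MPa
τ_max ≤ 422 MPa → acceptable

(a) 15 coils; (b) YES, τ_max = 351 MPa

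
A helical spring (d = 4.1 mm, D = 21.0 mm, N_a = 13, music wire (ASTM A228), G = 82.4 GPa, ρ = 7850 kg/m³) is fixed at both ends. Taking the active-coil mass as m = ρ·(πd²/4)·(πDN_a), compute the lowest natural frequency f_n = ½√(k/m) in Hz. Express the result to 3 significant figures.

261 Hz

k = Gd⁴/(8D³N_a) = (82.4×10³)(4.1⁴)/(8·21.0³·13) = 24.175 N/mm = 24175 N/m
Wire length L = πDN_a = π·21.0·13 = 857.65 mm
m = ρ·(πd²/4)·L = 7850 × 13.203×10⁻⁶ m² × 0.85765 m = 0.088887 kg
f_n = ½√(k/m) = 0.5·√(24175/0.088887) = 0.5·√(2.7198e+05) = 260.76 Hz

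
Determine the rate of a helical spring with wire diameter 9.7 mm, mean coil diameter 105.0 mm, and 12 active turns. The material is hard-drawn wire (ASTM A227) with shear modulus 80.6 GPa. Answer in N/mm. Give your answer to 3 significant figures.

6.42 N/mm

k = Gd⁴/(8D³N_a) = (80.6×10³ × 9.7⁴) / (8 × 105.0³ × 12)
  = 7.13546e+08 / 1.11132e+08 = 6.4207 N/mm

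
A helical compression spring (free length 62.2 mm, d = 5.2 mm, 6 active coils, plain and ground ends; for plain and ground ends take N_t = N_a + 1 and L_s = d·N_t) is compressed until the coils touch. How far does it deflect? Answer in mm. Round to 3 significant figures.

25.8 mm

N_t = 7; L_s = 5.2·7 = 36.4 mm
δ_solid = L₀ − L_s = 62.2 − 36.4 = 25.8 mm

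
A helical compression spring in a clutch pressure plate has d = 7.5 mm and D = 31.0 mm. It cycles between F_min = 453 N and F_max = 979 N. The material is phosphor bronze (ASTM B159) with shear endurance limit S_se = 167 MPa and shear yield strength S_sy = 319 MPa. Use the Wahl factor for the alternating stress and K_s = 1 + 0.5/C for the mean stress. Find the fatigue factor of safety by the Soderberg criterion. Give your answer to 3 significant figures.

C = D/d = 31.0/7.5 = 4.1333; K_W = (4C−1)/(4C−4)+0.615/C = 1.3882; K_s = 1+0.5/C = 1.1210
F_a = (F_max−F_min)/2 = 263 N; F_m = (F_max+F_min)/2 = 716 N
τ_a = K_W·8F_aD/(πd³) = 1.3882 × 49.212 = 68.314 MPa
τ_m = K_s·8F_mD/(πd³) = 1.1210 × 133.98 = 150.18 MPa
Soderberg: 1/n_f = τ_a/S_se + τ_m/S_sy = 68.314/167 + 150.18/319 = 0.40907 + 0.47080 = 0.87986
n_f = 1/0.87986 = 1.137

1.14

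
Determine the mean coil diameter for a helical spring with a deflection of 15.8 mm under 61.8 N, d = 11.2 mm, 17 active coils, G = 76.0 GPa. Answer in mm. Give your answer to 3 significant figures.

Required rate k = F/δ = 61.8/15.8 = 3.9114 N/mm
D = (Gd⁴/(8N_a·k))^(1/3) = (76.0×10³·11.2⁴/(8·17·3.9114))^(1/3)
  = (2.2481e+06)^(1/3) = 131.0002 mm

131 mm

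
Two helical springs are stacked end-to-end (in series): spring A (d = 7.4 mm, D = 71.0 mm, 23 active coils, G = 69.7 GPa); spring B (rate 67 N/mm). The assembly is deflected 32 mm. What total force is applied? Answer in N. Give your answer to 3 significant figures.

k_A = Gd⁴/(8D³N_a) = (69.7×10³)(7.4⁴)/(8·71.0³·23) = 3.1737 N/mm
Series: 1/k_eq = 1/3.1737 + 1/67 = 0.33001; k_eq = 3.0302 N/mm
F = k_eq·δ = 3.0302·32 = 96.965 N

97.0 N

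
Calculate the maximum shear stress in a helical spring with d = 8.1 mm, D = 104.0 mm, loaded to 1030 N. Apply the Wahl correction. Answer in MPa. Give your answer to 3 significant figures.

570 MPa

Spring index C = D/d = 104.0/8.1 = 12.8395
K_W = (4C−1)/(4C−4) + 0.615/C = 50.358/47.358 + 0.0479 = 1.1112
τ₀ = 8FD/(πd³) = 8·1030·104.0/(π·8.1³) = 856960/1669.6 = 513.28 MPa
τ_max = K·τ₀ = 1.1112 × 513.28 = 570.38 MPa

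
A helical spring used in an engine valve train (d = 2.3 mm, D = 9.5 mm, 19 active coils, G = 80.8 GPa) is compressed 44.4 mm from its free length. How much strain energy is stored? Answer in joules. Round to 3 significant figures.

k = Gd⁴/(8D³N_a) = (80.8×10³)(2.3⁴)/(8·9.5³·19) = 17.35 N/mm
U = ½kδ² = 0.5 × 17.35 × 44.4² = 17102 N·mm = 17.102 J

17.1 J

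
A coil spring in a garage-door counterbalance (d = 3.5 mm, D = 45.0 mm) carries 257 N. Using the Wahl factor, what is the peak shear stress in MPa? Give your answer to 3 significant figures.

763 MPa

Spring index C = D/d = 45.0/3.5 = 12.8571
K_W = (4C−1)/(4C−4) + 0.615/C = 50.429/47.429 + 0.0478 = 1.1111
τ₀ = 8FD/(πd³) = 8·257·45.0/(π·3.5³) = 92520/134.7 = 686.88 MPa
τ_max = K·τ₀ = 1.1111 × 686.88 = 763.18 MPa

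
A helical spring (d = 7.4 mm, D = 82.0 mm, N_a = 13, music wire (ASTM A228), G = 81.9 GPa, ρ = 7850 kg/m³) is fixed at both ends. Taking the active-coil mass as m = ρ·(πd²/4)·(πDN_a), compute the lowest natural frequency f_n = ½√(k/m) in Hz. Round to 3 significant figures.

30.8 Hz

k = Gd⁴/(8D³N_a) = (81.9×10³)(7.4⁴)/(8·82.0³·13) = 4.2829 N/mm = 4282.9 N/m
Wire length L = πDN_a = π·82.0·13 = 3348.9 mm
m = ρ·(πd²/4)·L = 7850 × 43.008×10⁻⁶ m² × 3.3489 m = 1.1307 kg
f_n = ½√(k/m) = 0.5·√(4282.9/1.1307) = 0.5·√(3788) = 30.773 Hz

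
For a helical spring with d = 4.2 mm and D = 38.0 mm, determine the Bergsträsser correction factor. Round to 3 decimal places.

1.151

C = D/d = 38.0/4.2 = 9.0476
K_B = (4C+2)/(4C−3) = 38.190/33.190 = 1.1506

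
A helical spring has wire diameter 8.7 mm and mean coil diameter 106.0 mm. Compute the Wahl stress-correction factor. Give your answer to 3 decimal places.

C = D/d = 106.0/8.7 = 12.1839
K_W = (4C−1)/(4C−4) + 0.615/C = 47.736/44.736 + 0.0505 = 1.1175

1.118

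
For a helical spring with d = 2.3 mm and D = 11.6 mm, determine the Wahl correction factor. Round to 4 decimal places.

C = D/d = 11.6/2.3 = 5.0435
K_W = (4C−1)/(4C−4) + 0.615/C = 19.174/16.174 + 0.1219 = 1.3074

1.3074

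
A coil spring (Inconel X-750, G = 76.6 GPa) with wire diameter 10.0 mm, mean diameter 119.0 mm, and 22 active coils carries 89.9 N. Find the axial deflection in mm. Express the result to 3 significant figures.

k = Gd⁴/(8D³N_a) = (76.6×10³)(10.0⁴)/(8·119.0³·22) = 2.5827 N/mm
δ = F/k = 89.9 / 2.5827 = 34.808 mm

34.8 mm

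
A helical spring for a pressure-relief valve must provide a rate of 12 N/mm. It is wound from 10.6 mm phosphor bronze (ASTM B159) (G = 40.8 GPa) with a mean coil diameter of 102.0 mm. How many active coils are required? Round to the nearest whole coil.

N_a = Gd⁴/(8D³k) = (40.8×10³ × 10.6⁴)/(8 × 102.0³ × 12)
    = 5.15091e+08 / 1.01876e+08 = 5.056 → 5 coils

5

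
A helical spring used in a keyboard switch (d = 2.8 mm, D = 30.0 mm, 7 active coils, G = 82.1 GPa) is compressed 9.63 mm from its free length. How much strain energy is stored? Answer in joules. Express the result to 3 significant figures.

0.155 J

k = Gd⁴/(8D³N_a) = (82.1×10³)(2.8⁴)/(8·30.0³·7) = 3.3375 N/mm
U = ½kδ² = 0.5 × 3.3375 × 9.63² = 154.76 N·mm = 0.15476 J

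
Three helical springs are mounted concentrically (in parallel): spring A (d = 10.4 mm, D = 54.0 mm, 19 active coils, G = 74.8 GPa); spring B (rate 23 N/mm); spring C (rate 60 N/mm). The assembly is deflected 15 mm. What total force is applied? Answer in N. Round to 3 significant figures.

k_A = Gd⁴/(8D³N_a) = (74.8×10³)(10.4⁴)/(8·54.0³·19) = 36.56 N/mm
Parallel: k_eq = 36.56 + 23 + 60 = 119.56 N/mm
F = k_eq·δ = 119.56·15 = 1793.4 N

1790 N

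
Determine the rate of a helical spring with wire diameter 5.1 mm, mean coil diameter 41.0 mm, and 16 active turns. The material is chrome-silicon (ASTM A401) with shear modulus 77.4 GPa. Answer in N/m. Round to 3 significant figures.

5940 N/m

k = Gd⁴/(8D³N_a) = (77.4×10³ × 5.1⁴) / (8 × 41.0³ × 16)
  = 5.23627e+07 / 8.82189e+06 = 5.9355 N/mm = 5935.5 N/m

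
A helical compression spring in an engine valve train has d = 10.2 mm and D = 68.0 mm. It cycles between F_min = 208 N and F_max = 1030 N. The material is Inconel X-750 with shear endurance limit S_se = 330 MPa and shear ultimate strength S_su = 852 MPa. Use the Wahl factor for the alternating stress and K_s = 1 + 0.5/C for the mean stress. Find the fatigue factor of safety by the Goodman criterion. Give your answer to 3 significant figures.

C = D/d = 68.0/10.2 = 6.6667; K_W = (4C−1)/(4C−4)+0.615/C = 1.2246; K_s = 1+0.5/C = 1.0750
F_a = (F_max−F_min)/2 = 411 N; F_m = (F_max+F_min)/2 = 619 N
τ_a = K_W·8F_aD/(πd³) = 1.2246 × 67.064 = 82.127 MPa
τ_m = K_s·8F_mD/(πd³) = 1.0750 × 101 = 108.58 MPa
Goodman: 1/n_f = τ_a/S_se + τ_m/S_su = 82.127/330 + 108.58/852 = 0.24887 + 0.12744 = 0.37631
n_f = 1/0.37631 = 2.657

2.66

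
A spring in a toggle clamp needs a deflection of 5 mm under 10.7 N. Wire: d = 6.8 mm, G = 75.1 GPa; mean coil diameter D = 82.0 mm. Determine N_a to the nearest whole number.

17

Required rate k = F/δ = 10.7/5 = 2.14 N/mm
N_a = Gd⁴/(8D³k) = (75.1×10³ × 6.8⁴)/(8 × 82.0³ × 2.14)
    = 1.60574e+08 / 9.43942e+06 = 17.01 → 17 coils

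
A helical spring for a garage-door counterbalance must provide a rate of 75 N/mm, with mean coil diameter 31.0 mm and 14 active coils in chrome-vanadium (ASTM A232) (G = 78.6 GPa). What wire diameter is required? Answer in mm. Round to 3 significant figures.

7.51 mm

d = (8D³N_a·k / G)^(1/4) = (8·31.0³·14·75 / (78.6×10³))^0.25
  = (3183.8)^0.25 = 7.5117 mm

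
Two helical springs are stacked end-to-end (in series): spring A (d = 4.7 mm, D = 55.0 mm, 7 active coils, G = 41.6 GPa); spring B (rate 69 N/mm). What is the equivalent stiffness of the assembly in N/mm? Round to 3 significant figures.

2.11 N/mm

k_A = Gd⁴/(8D³N_a) = (41.6×10³)(4.7⁴)/(8·55.0³·7) = 2.1788 N/mm
Series: 1/k_eq = 1/2.1788 + 1/69 = 0.47347; k_eq = 2.1121 N/mm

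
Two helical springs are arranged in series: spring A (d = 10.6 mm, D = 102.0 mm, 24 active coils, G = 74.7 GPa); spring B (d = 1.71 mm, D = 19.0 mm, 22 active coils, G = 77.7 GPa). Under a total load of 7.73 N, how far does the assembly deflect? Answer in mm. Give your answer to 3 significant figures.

k_A = Gd⁴/(8D³N_a) = (74.7×10³)(10.6⁴)/(8·102.0³·24) = 4.6285 N/mm
k_B = Gd⁴/(8D³N_a) = (77.7×10³)(1.71⁴)/(8·19.0³·22) = 0.55034 N/mm
Series: 1/k_eq = 1/4.6285 + 1/0.55034 = 2.0331; k_eq = 0.49186 N/mm
δ = F/k_eq = 7.73/0.49186 = 15.716 mm

15.7 mm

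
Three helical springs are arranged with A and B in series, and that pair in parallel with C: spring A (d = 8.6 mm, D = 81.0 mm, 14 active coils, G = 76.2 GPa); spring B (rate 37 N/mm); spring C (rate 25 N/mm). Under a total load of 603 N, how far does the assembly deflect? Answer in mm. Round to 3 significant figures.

19.5 mm

k_A = Gd⁴/(8D³N_a) = (76.2×10³)(8.6⁴)/(8·81.0³·14) = 7.0029 N/mm
Springs A,B series: k_AB = 1/(1/7.0029+1/37) = 5.8884 N/mm; parallel with C: k_eq = 5.8884+25 = 30.888 N/mm
δ = F/k_eq = 603/30.888 = 19.522 mm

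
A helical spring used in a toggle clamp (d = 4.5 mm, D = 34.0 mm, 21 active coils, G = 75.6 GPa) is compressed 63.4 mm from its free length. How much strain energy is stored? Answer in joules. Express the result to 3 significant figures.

k = Gd⁴/(8D³N_a) = (75.6×10³)(4.5⁴)/(8·34.0³·21) = 4.6949 N/mm
U = ½kδ² = 0.5 × 4.6949 × 63.4² = 9435.7 N·mm = 9.4357 J

9.44 J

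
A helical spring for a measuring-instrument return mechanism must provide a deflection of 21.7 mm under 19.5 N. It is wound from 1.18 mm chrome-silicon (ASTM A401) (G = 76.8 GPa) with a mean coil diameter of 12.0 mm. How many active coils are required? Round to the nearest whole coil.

12

Required rate k = F/δ = 19.5/21.7 = 0.89862 N/mm
N_a = Gd⁴/(8D³k) = (76.8×10³ × 1.18⁴)/(8 × 12.0³ × 0.89862)
    = 148898 / 12422.5 = 11.99 → 12 coils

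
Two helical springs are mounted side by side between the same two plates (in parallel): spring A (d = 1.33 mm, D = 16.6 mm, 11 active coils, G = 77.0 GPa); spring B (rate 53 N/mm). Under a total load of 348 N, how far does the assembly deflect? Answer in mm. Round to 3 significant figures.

6.49 mm

k_A = Gd⁴/(8D³N_a) = (77.0×10³)(1.33⁴)/(8·16.6³·11) = 0.59854 N/mm
Parallel: k_eq = 0.59854 + 53 = 53.599 N/mm
δ = F/k_eq = 348/53.599 = 6.4927 mm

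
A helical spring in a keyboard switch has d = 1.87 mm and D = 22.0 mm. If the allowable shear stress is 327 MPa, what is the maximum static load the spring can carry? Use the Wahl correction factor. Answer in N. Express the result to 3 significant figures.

C = D/d = 22.0/1.87 = 11.7647
K_W = (4C−1)/(4C−4) + 0.615/C = 46.059/43.059 + 0.0523 = 1.1219
τ_max = K·8FD/(πd³) → F_max = τ_allow·πd³/(8DK)
F_max = 327·π·1.87³/(8·22.0·1.1219) = 6717.7/197.46 = 34.02 N

34.0 N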